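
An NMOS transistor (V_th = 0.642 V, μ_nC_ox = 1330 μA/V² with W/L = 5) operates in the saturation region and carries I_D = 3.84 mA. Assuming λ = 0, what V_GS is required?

V_GS = 1.72 V

k_n = μ_nC_ox · (W/L) = 6.65 mA/V².
In saturation I_D = ½ k_n (V_GS − V_th)², so V_GS − V_th = √(2 I_D / k_n) = √(2 × 3.84 / 6.65) = 1.07 V.
V_GS = 0.642 + 1.07 = 1.72 V.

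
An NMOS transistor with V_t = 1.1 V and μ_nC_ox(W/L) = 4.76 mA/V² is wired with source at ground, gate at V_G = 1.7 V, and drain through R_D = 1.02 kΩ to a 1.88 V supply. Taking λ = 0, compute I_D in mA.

V_GS = V_G = 1.7 V, so V_ov = 1.7 − 1.1 = 0.6 V.
Assume saturation: I_D = ½ k_n V_ov² = 0.5 × 4.76 × 0.6² = 0.857 mA, giving V_DS = V_DD − I_D R_D = 1.88 − 0.857 × 1.02 = 1.01 V.
V_DS = 1.01 V ≥ V_ov = 0.6 V, confirming saturation.

I_D = 0.857 mA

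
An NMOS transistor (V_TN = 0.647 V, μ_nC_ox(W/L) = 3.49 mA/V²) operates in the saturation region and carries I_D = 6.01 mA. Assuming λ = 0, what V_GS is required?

V_GS = 2.50 V

In saturation I_D = ½ k_n (V_GS − V_TN)², so V_GS − V_TN = √(2 I_D / k_n) = √(2 × 6.01 / 3.49) = 1.86 V.
V_GS = 0.647 + 1.86 = 2.5 V.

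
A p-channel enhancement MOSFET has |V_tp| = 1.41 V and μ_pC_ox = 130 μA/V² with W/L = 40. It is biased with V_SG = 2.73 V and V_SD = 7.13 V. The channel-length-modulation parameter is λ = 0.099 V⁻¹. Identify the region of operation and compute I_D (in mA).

k_p = μ_pC_ox · (W/L) = 5.2 mA/V².
V_ov = V_SG − |V_tp| = 2.73 − 1.41 = 1.32 V.
Since V_SD = 7.13 V ≥ V_ov = 1.32 V, the device is in saturation.
I_D = ½ k_p V_ov² (1 + λ V_SD) = 0.5 × 5.2 × 1.32² × (1 + 0.099 × 7.13) = 7.73 mA.

Saturation; I_D = 7.73 mA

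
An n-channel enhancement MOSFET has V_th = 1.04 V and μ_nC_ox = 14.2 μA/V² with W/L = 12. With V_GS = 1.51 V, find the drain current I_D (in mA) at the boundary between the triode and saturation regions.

I_D = 0.0188 mA

At the boundary V_DS = V_ov = V_GS − V_th = 1.51 − 1.04 = 0.47 V.
k_n = μ_nC_ox · (W/L) = 0.1704 mA/V².
I_D = ½ k_n V_ov² = 0.5 × 0.1704 × 0.47² = 0.0188 mA.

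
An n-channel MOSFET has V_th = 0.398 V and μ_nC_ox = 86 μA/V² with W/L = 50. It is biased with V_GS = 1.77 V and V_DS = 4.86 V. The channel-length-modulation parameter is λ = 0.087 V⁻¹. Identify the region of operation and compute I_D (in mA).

k_n = μ_nC_ox · (W/L) = 4.3 mA/V².
V_ov = V_GS − V_th = 1.77 − 0.398 = 1.37 V.
Since V_DS = 4.86 V ≥ V_ov = 1.37 V, the device is in saturation.
I_D = ½ k_n V_ov² (1 + λ V_DS) = 0.5 × 4.3 × 1.37² × (1 + 0.087 × 4.86) = 5.76 mA.

Saturation; I_D = 5.76 mA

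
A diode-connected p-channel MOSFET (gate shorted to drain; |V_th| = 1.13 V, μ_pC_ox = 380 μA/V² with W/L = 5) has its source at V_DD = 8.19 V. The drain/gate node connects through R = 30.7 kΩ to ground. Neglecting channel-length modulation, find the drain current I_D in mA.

I_D = 0.214 mA

With gate tied to drain, V_SG = V_SD ≥ V_SG − |V_th|, so the device is in saturation.
k_p = μ_pC_ox · (W/L) = 1.9 mA/V².
KCL at the drain: ½ k_p (V_SG − |V_th|)² = (V_DD − V_SG)/R.
Let x = V_SG − 1.13. Then 29.2 x² + x − 7.06 = 0, giving x = 0.475 V (positive root), so V_SG = 1.61 V.
I_D = (V_DD − V_SG)/R = (8.19 − 1.61) / 30.7 = 0.214 mA.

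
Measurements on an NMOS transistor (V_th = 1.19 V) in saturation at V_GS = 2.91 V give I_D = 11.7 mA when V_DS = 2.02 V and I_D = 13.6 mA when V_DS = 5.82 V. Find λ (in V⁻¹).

λ = 0.0468 V⁻¹

With V_GS fixed, I_D ∝ (1 + λ V_DS) in saturation, so I_D2/I_D1 = (1 + λ V_DS2)/(1 + λ V_DS1).
13.6/11.7 = 1.162 = (1 + 5.82 λ)/(1 + 2.02 λ).
Solving: λ (I_D1 V_DS2 − I_D2 V_DS1) = I_D2 − I_D1, so λ = (13.6 − 11.7) / (11.7 × 5.82 − 13.6 × 2.02) = 1.9 / 40.6 = 0.0468 V⁻¹.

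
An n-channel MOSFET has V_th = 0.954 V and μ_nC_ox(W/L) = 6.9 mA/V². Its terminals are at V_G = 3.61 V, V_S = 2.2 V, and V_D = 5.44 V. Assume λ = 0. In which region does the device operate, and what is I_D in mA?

V_GS = V_G − V_S = 3.61 − 2.2 = 1.41 V; V_DS = V_D − V_S = 5.44 − 2.2 = 3.24 V.
V_ov = V_GS − V_th = 1.41 − 0.954 = 0.456 V.
Since V_DS = 3.24 V ≥ V_ov = 0.456 V, the device is in saturation.
I_D = ½ k_n V_ov² = 0.5 × 6.9 × 0.456² = 0.717 mA.

Saturation; I_D = 0.717 mA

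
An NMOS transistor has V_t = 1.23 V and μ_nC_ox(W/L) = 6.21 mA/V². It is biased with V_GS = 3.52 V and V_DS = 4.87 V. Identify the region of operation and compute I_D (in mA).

V_ov = V_GS − V_t = 3.52 − 1.23 = 2.29 V.
Since V_DS = 4.87 V ≥ V_ov = 2.29 V, the device is in saturation.
I_D = ½ k_n V_ov² = 0.5 × 6.21 × 2.29² = 16.3 mA.

Saturation; I_D = 16.3 mA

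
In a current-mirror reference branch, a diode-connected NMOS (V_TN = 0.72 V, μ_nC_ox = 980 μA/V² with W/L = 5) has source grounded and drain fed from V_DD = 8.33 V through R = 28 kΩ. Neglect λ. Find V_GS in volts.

V_GS = 1.05 V

With gate tied to drain, V_GS = V_DS ≥ V_GS − V_TN, so the device is in saturation.
k_n = μ_nC_ox · (W/L) = 4.9 mA/V².
KCL at the drain: ½ k_n (V_GS − V_TN)² = (V_DD − V_GS)/R.
Let x = V_GS − 0.72. Then 68.6 x² + x − 7.61 = 0, giving x = 0.326 V (positive root), so V_GS = 1.05 V.
I_D = (V_DD − V_GS)/R = (8.33 − 1.05) / 28 = 0.26 mA.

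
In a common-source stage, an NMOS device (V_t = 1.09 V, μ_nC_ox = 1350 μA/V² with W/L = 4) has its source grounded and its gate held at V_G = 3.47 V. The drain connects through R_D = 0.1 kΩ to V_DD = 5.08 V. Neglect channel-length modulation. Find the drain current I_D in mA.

V_GS = V_G = 3.47 V, so V_ov = 3.47 − 1.09 = 2.38 V.
k_n = μ_nC_ox · (W/L) = 5.4 mA/V².
Assume saturation: I_D = ½ k_n V_ov² = 0.5 × 5.4 × 2.38² = 15.3 mA, giving V_DS = V_DD − I_D R_D = 5.08 − 15.3 × 0.1 = 3.55 V.
V_DS = 3.55 V ≥ V_ov = 2.38 V, confirming saturation.

I_D = 15.3 mA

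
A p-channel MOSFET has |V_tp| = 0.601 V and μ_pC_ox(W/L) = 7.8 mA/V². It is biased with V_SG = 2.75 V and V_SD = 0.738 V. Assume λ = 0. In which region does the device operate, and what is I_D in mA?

Triode; I_D = 10.2 mA

V_ov = V_SG − |V_tp| = 2.75 − 0.601 = 2.15 V.
Since V_SD = 0.738 V < V_ov = 2.15 V, the device is in the triode region.
I_D = k_p [V_ov · V_SD − ½ V_SD²] = 7.8 × [2.15 × 0.738 − 0.5 × 0.738²] = 10.2 mA.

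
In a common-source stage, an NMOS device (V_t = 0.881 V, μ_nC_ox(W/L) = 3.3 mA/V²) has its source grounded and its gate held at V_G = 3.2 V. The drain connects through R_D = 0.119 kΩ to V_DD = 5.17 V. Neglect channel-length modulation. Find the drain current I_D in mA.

V_GS = V_G = 3.2 V, so V_ov = 3.2 − 0.881 = 2.32 V.
Assume saturation: I_D = ½ k_n V_ov² = 0.5 × 3.3 × 2.32² = 8.87 mA, giving V_DS = V_DD − I_D R_D = 5.17 − 8.87 × 0.119 = 4.11 V.
V_DS = 4.11 V ≥ V_ov = 2.32 V, confirming saturation.

I_D = 8.87 mA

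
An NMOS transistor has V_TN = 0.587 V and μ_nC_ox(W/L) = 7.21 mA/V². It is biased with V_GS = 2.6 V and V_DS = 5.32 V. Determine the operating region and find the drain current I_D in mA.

Saturation; I_D = 14.6 mA

V_ov = V_GS − V_TN = 2.6 − 0.587 = 2.01 V.
Since V_DS = 5.32 V ≥ V_ov = 2.01 V, the device is in saturation.
I_D = ½ k_n V_ov² = 0.5 × 7.21 × 2.01² = 14.6 mA.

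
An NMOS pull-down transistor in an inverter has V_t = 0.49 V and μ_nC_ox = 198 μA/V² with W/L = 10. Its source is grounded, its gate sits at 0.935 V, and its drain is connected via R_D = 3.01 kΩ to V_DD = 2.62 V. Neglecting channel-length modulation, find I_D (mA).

I_D = 0.196 mA

V_GS = V_G = 0.935 V, so V_ov = 0.935 − 0.49 = 0.445 V.
k_n = μ_nC_ox · (W/L) = 1.98 mA/V².
Assume saturation: I_D = ½ k_n V_ov² = 0.5 × 1.98 × 0.445² = 0.196 mA, giving V_DS = V_DD − I_D R_D = 2.62 − 0.196 × 3.01 = 2.03 V.
V_DS = 2.03 V ≥ V_ov = 0.445 V, confirming saturation.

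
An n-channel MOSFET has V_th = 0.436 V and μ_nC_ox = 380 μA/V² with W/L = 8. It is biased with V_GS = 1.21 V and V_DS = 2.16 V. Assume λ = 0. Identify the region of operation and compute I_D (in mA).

k_n = μ_nC_ox · (W/L) = 3.04 mA/V².
V_ov = V_GS − V_th = 1.21 − 0.436 = 0.774 V.
Since V_DS = 2.16 V ≥ V_ov = 0.774 V, the device is in saturation.
I_D = ½ k_n V_ov² = 0.5 × 3.04 × 0.774² = 0.911 mA.

Saturation; I_D = 0.911 mA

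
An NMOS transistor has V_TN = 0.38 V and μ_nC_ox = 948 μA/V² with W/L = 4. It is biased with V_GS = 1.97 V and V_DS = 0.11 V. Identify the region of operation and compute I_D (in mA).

Triode; I_D = 0.640 mA

k_n = μ_nC_ox · (W/L) = 3.792 mA/V².
V_ov = V_GS − V_TN = 1.97 − 0.38 = 1.59 V.
Since V_DS = 0.11 V < V_ov = 1.59 V, the device is in the triode region.
I_D = k_n [V_ov · V_DS − ½ V_DS²] = 3.792 × [1.59 × 0.11 − 0.5 × 0.11²] = 0.64 mA.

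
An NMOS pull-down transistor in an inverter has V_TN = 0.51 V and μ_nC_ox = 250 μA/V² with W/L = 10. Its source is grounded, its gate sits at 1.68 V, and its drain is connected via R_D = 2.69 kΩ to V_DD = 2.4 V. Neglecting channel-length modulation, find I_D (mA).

V_GS = V_G = 1.68 V, so V_ov = 1.68 − 0.51 = 1.17 V.
k_n = μ_nC_ox · (W/L) = 2.5 mA/V².
Assume saturation: I_D = ½ k_n V_ov² = 0.5 × 2.5 × 1.17² = 1.71 mA, giving V_DS = V_DD − I_D R_D = 2.4 − 1.71 × 2.69 = -2.2 V.
But -2.2 V < V_ov = 1.17 V, so the device is actually in triode.
In triode I_D = k_n[V_ov V_DS − ½ V_DS²] and I_D = (V_DD − V_DS)/R_D. Equating: 3.36 V_DS² − 8.868 V_DS + 2.4 = 0, giving V_DS = 0.306 V (the root below V_ov).
I_D = (2.4 − 0.306) / 2.69 = 0.778 mA.

I_D = 0.778 mA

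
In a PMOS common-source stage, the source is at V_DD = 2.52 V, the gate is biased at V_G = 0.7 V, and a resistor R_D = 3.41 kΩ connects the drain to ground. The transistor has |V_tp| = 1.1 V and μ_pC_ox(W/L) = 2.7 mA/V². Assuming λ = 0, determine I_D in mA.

I_D = 0.605 mA

V_SG = V_DD − V_G = 2.52 − 0.7 = 1.82 V, so V_ov = 1.82 − 1.1 = 0.72 V.
Assume saturation: I_D = ½ k_p V_ov² = 0.5 × 2.7 × 0.72² = 0.7 mA, giving V_SD = V_DD − I_D R_D = 2.52 − 0.7 × 3.41 = 0.134 V.
But 0.134 V < V_ov = 0.72 V, so the device is actually in triode.
In triode I_D = k_p[V_ov V_SD − ½ V_SD²] and I_D = (V_DD − V_SD)/R_D. Equating: 4.6 V_SD² − 7.629 V_SD + 2.52 = 0, giving V_SD = 0.456 V (the root below V_ov).
I_D = (2.52 − 0.456) / 3.41 = 0.605 mA.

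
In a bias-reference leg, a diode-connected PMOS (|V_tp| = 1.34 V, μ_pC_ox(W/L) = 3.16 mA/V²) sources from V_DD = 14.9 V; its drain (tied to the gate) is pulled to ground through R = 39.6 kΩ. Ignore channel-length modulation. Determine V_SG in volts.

With gate tied to drain, V_SG = V_SD ≥ V_SG − |V_tp|, so the device is in saturation.
KCL at the drain: ½ k_p (V_SG − |V_tp|)² = (V_DD − V_SG)/R.
Let x = V_SG − 1.34. Then 62.6 x² + x − 13.56 = 0, giving x = 0.458 V (positive root), so V_SG = 1.8 V.
I_D = (V_DD − V_SG)/R = (14.9 − 1.8) / 39.6 = 0.331 mA.

V_SG = 1.80 V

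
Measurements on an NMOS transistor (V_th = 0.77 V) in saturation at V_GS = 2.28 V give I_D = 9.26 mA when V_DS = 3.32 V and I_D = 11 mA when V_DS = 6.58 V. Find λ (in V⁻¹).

λ = 0.0713 V⁻¹

With V_GS fixed, I_D ∝ (1 + λ V_DS) in saturation, so I_D2/I_D1 = (1 + λ V_DS2)/(1 + λ V_DS1).
11/9.26 = 1.188 = (1 + 6.58 λ)/(1 + 3.32 λ).
Solving: λ (I_D1 V_DS2 − I_D2 V_DS1) = I_D2 − I_D1, so λ = (11 − 9.26) / (9.26 × 6.58 − 11 × 3.32) = 1.74 / 24.4 = 0.0713 V⁻¹.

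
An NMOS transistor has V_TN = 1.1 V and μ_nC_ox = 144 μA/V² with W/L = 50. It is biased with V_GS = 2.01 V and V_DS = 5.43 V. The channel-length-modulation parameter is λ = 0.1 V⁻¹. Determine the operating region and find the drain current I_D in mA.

k_n = μ_nC_ox · (W/L) = 7.2 mA/V².
V_ov = V_GS − V_TN = 2.01 − 1.1 = 0.91 V.
Since V_DS = 5.43 V ≥ V_ov = 0.91 V, the device is in saturation.
I_D = ½ k_n V_ov² (1 + λ V_DS) = 0.5 × 7.2 × 0.91² × (1 + 0.1 × 5.43) = 4.6 mA.

Saturation; I_D = 4.60 mA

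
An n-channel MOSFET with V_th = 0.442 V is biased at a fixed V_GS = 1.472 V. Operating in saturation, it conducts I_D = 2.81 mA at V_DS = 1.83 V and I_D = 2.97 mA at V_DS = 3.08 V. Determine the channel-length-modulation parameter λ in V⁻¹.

λ = 0.0497 V⁻¹

With V_GS fixed, I_D ∝ (1 + λ V_DS) in saturation, so I_D2/I_D1 = (1 + λ V_DS2)/(1 + λ V_DS1).
2.97/2.81 = 1.057 = (1 + 3.08 λ)/(1 + 1.83 λ).
Solving: λ (I_D1 V_DS2 − I_D2 V_DS1) = I_D2 − I_D1, so λ = (2.97 − 2.81) / (2.81 × 3.08 − 2.97 × 1.83) = 0.16 / 3.22 = 0.0497 V⁻¹.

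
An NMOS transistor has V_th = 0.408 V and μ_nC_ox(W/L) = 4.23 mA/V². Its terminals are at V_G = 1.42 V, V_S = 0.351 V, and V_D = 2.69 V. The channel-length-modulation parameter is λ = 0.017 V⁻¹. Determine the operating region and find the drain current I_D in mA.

V_GS = V_G − V_S = 1.42 − 0.351 = 1.07 V; V_DS = V_D − V_S = 2.69 − 0.351 = 2.34 V.
V_ov = V_GS − V_th = 1.07 − 0.408 = 0.661 V.
Since V_DS = 2.34 V ≥ V_ov = 0.661 V, the device is in saturation.
I_D = ½ k_n V_ov² (1 + λ V_DS) = 0.5 × 4.23 × 0.661² × (1 + 0.017 × 2.34) = 0.961 mA.

Saturation; I_D = 0.961 mA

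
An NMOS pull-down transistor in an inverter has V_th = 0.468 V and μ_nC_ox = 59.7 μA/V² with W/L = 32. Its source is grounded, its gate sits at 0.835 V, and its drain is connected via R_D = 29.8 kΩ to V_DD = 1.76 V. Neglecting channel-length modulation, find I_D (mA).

V_GS = V_G = 0.835 V, so V_ov = 0.835 − 0.468 = 0.367 V.
k_n = μ_nC_ox · (W/L) = 1.91 mA/V².
Assume saturation: I_D = ½ k_n V_ov² = 0.5 × 1.91 × 0.367² = 0.129 mA, giving V_DS = V_DD − I_D R_D = 1.76 − 0.129 × 29.8 = -2.07 V.
But -2.07 V < V_ov = 0.367 V, so the device is actually in triode.
In triode I_D = k_n[V_ov V_DS − ½ V_DS²] and I_D = (V_DD − V_DS)/R_D. Equating: 28.5 V_DS² − 21.89 V_DS + 1.76 = 0, giving V_DS = 0.0912 V (the root below V_ov).
I_D = (1.76 − 0.0912) / 29.8 = 0.056 mA.

I_D = 0.0560 mA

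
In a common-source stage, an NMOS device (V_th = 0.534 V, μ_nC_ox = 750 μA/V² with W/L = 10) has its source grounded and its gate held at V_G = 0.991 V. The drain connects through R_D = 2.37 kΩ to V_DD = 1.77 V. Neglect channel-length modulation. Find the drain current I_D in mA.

I_D = 0.637 mA

V_GS = V_G = 0.991 V, so V_ov = 0.991 − 0.534 = 0.457 V.
k_n = μ_nC_ox · (W/L) = 7.5 mA/V².
Assume saturation: I_D = ½ k_n V_ov² = 0.5 × 7.5 × 0.457² = 0.783 mA, giving V_DS = V_DD − I_D R_D = 1.77 − 0.783 × 2.37 = -0.0861 V.
But -0.0861 V < V_ov = 0.457 V, so the device is actually in triode.
In triode I_D = k_n[V_ov V_DS − ½ V_DS²] and I_D = (V_DD − V_DS)/R_D. Equating: 8.89 V_DS² − 9.123 V_DS + 1.77 = 0, giving V_DS = 0.26 V (the root below V_ov).
I_D = (1.77 − 0.26) / 2.37 = 0.637 mA.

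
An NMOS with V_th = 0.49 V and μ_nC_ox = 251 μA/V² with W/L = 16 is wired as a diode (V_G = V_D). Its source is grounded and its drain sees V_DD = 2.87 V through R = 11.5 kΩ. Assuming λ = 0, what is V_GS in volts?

With gate tied to drain, V_GS = V_DS ≥ V_GS − V_th, so the device is in saturation.
k_n = μ_nC_ox · (W/L) = 4.016 mA/V².
KCL at the drain: ½ k_n (V_GS − V_th)² = (V_DD − V_GS)/R.
Let x = V_GS − 0.49. Then 23.1 x² + x − 2.38 = 0, giving x = 0.3 V (positive root), so V_GS = 0.79 V.
I_D = (V_DD − V_GS)/R = (2.87 − 0.79) / 11.5 = 0.181 mA.

V_GS = 0.790 V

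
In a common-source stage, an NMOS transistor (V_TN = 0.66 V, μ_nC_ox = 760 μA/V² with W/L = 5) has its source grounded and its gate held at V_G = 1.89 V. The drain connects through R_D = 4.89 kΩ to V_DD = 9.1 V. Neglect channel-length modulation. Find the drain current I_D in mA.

I_D = 1.77 mA

V_GS = V_G = 1.89 V, so V_ov = 1.89 − 0.66 = 1.23 V.
k_n = μ_nC_ox · (W/L) = 3.8 mA/V².
Assume saturation: I_D = ½ k_n V_ov² = 0.5 × 3.8 × 1.23² = 2.87 mA, giving V_DS = V_DD − I_D R_D = 9.1 − 2.87 × 4.89 = -4.96 V.
But -4.96 V < V_ov = 1.23 V, so the device is actually in triode.
In triode I_D = k_n[V_ov V_DS − ½ V_DS²] and I_D = (V_DD − V_DS)/R_D. Equating: 9.29 V_DS² − 23.86 V_DS + 9.1 = 0, giving V_DS = 0.466 V (the root below V_ov).
I_D = (9.1 − 0.466) / 4.89 = 1.77 mA.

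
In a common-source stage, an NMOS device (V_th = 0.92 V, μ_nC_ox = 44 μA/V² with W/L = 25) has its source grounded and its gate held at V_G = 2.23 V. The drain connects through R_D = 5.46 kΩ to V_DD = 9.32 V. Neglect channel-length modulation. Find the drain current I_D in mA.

V_GS = V_G = 2.23 V, so V_ov = 2.23 − 0.92 = 1.31 V.
k_n = μ_nC_ox · (W/L) = 1.1 mA/V².
Assume saturation: I_D = ½ k_n V_ov² = 0.5 × 1.1 × 1.31² = 0.944 mA, giving V_DS = V_DD − I_D R_D = 9.32 − 0.944 × 5.46 = 4.17 V.
V_DS = 4.17 V ≥ V_ov = 1.31 V, confirming saturation.

I_D = 0.944 mA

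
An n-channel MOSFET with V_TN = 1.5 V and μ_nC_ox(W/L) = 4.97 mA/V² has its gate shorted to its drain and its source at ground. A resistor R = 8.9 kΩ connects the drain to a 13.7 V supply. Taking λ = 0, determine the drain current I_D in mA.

I_D = 1.29 mA

With gate tied to drain, V_GS = V_DS ≥ V_GS − V_TN, so the device is in saturation.
KCL at the drain: ½ k_n (V_GS − V_TN)² = (V_DD − V_GS)/R.
Let x = V_GS − 1.5. Then 22.1 x² + x − 12.2 = 0, giving x = 0.72 V (positive root), so V_GS = 2.22 V.
I_D = (V_DD − V_GS)/R = (13.7 − 2.22) / 8.9 = 1.29 mA.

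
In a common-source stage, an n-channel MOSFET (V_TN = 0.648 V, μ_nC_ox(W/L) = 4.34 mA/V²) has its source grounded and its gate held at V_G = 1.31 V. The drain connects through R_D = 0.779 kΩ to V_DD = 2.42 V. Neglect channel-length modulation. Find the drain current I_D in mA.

V_GS = V_G = 1.31 V, so V_ov = 1.31 − 0.648 = 0.662 V.
Assume saturation: I_D = ½ k_n V_ov² = 0.5 × 4.34 × 0.662² = 0.951 mA, giving V_DS = V_DD − I_D R_D = 2.42 − 0.951 × 0.779 = 1.68 V.
V_DS = 1.68 V ≥ V_ov = 0.662 V, confirming saturation.

I_D = 0.951 mA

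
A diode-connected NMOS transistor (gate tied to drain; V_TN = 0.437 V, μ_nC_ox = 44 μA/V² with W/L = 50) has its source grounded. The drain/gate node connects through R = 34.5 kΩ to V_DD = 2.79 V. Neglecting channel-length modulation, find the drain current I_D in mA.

I_D = 0.0614 mA

With gate tied to drain, V_GS = V_DS ≥ V_GS − V_TN, so the device is in saturation.
k_n = μ_nC_ox · (W/L) = 2.2 mA/V².
KCL at the drain: ½ k_n (V_GS − V_TN)² = (V_DD − V_GS)/R.
Let x = V_GS − 0.437. Then 38 x² + x − 2.353 = 0, giving x = 0.236 V (positive root), so V_GS = 0.673 V.
I_D = (V_DD − V_GS)/R = (2.79 − 0.673) / 34.5 = 0.0614 mA.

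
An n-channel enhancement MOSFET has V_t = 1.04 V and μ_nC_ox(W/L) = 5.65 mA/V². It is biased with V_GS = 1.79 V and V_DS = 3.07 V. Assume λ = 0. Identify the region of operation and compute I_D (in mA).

Saturation; I_D = 1.59 mA

V_ov = V_GS − V_t = 1.79 − 1.04 = 0.75 V.
Since V_DS = 3.07 V ≥ V_ov = 0.75 V, the device is in saturation.
I_D = ½ k_n V_ov² = 0.5 × 5.65 × 0.75² = 1.59 mA.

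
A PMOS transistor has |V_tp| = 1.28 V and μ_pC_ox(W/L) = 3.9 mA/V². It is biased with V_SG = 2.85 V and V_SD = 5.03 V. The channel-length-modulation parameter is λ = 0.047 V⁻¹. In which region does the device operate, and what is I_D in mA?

V_ov = V_SG − |V_tp| = 2.85 − 1.28 = 1.57 V.
Since V_SD = 5.03 V ≥ V_ov = 1.57 V, the device is in saturation.
I_D = ½ k_p V_ov² (1 + λ V_SD) = 0.5 × 3.9 × 1.57² × (1 + 0.047 × 5.03) = 5.94 mA.

Saturation; I_D = 5.94 mA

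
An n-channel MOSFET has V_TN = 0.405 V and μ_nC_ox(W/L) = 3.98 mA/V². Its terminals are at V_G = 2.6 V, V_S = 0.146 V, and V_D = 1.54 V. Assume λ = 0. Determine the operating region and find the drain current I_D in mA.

V_GS = V_G − V_S = 2.6 − 0.146 = 2.45 V; V_DS = V_D − V_S = 1.54 − 0.146 = 1.39 V.
V_ov = V_GS − V_TN = 2.45 − 0.405 = 2.05 V.
Since V_DS = 1.39 V < V_ov = 2.05 V, the device is in the triode region.
I_D = k_n [V_ov · V_DS − ½ V_DS²] = 3.98 × [2.05 × 1.39 − 0.5 × 1.39²] = 7.5 mA.

Triode; I_D = 7.50 mA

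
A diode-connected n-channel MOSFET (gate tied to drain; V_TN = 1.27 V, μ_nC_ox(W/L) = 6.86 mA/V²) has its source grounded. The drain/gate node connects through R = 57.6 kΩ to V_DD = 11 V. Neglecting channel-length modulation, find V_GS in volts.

V_GS = 1.49 V

With gate tied to drain, V_GS = V_DS ≥ V_GS − V_TN, so the device is in saturation.
KCL at the drain: ½ k_n (V_GS − V_TN)² = (V_DD − V_GS)/R.
Let x = V_GS − 1.27. Then 198 x² + x − 9.73 = 0, giving x = 0.219 V (positive root), so V_GS = 1.49 V.
I_D = (V_DD − V_GS)/R = (11 − 1.49) / 57.6 = 0.165 mA.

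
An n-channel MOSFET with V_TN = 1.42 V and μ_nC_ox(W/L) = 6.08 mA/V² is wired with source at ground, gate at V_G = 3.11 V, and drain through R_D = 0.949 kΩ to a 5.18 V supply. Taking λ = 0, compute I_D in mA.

V_GS = V_G = 3.11 V, so V_ov = 3.11 − 1.42 = 1.69 V.
Assume saturation: I_D = ½ k_n V_ov² = 0.5 × 6.08 × 1.69² = 8.68 mA, giving V_DS = V_DD − I_D R_D = 5.18 − 8.68 × 0.949 = -3.06 V.
But -3.06 V < V_ov = 1.69 V, so the device is actually in triode.
In triode I_D = k_n[V_ov V_DS − ½ V_DS²] and I_D = (V_DD − V_DS)/R_D. Equating: 2.88 V_DS² − 10.75 V_DS + 5.18 = 0, giving V_DS = 0.569 V (the root below V_ov).
I_D = (5.18 − 0.569) / 0.949 = 4.86 mA.

I_D = 4.86 mA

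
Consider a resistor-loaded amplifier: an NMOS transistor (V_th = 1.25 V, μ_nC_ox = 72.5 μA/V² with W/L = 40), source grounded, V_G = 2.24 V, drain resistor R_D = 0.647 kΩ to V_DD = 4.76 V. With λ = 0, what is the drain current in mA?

I_D = 1.42 mA

V_GS = V_G = 2.24 V, so V_ov = 2.24 − 1.25 = 0.99 V.
k_n = μ_nC_ox · (W/L) = 2.9 mA/V².
Assume saturation: I_D = ½ k_n V_ov² = 0.5 × 2.9 × 0.99² = 1.42 mA, giving V_DS = V_DD − I_D R_D = 4.76 − 1.42 × 0.647 = 3.84 V.
V_DS = 3.84 V ≥ V_ov = 0.99 V, confirming saturation.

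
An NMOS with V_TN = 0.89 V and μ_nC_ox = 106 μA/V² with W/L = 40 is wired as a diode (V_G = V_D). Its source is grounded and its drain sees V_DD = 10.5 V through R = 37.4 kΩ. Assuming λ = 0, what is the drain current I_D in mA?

With gate tied to drain, V_GS = V_DS ≥ V_GS − V_TN, so the device is in saturation.
k_n = μ_nC_ox · (W/L) = 4.24 mA/V².
KCL at the drain: ½ k_n (V_GS − V_TN)² = (V_DD − V_GS)/R.
Let x = V_GS − 0.89. Then 79.3 x² + x − 9.61 = 0, giving x = 0.342 V (positive root), so V_GS = 1.23 V.
I_D = (V_DD − V_GS)/R = (10.5 − 1.23) / 37.4 = 0.248 mA.

I_D = 0.248 mA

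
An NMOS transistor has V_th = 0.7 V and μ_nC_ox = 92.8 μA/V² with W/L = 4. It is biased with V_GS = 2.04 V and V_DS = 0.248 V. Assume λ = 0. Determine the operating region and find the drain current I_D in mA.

Triode; I_D = 0.112 mA

k_n = μ_nC_ox · (W/L) = 0.3712 mA/V².
V_ov = V_GS − V_th = 2.04 − 0.7 = 1.34 V.
Since V_DS = 0.248 V < V_ov = 1.34 V, the device is in the triode region.
I_D = k_n [V_ov · V_DS − ½ V_DS²] = 0.3712 × [1.34 × 0.248 − 0.5 × 0.248²] = 0.112 mA.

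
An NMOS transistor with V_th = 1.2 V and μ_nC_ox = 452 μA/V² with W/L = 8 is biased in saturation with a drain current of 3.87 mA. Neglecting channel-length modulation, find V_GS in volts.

V_GS = 2.66 V

k_n = μ_nC_ox · (W/L) = 3.616 mA/V².
In saturation I_D = ½ k_n (V_GS − V_th)², so V_GS − V_th = √(2 I_D / k_n) = √(2 × 3.87 / 3.616) = 1.46 V.
V_GS = 1.2 + 1.46 = 2.66 V.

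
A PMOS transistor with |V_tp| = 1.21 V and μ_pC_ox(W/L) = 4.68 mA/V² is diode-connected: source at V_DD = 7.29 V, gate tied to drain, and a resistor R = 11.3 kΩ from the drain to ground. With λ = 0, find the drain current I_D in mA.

With gate tied to drain, V_SG = V_SD ≥ V_SG − |V_tp|, so the device is in saturation.
KCL at the drain: ½ k_p (V_SG − |V_tp|)² = (V_DD − V_SG)/R.
Let x = V_SG − 1.21. Then 26.4 x² + x − 6.08 = 0, giving x = 0.461 V (positive root), so V_SG = 1.67 V.
I_D = (V_DD − V_SG)/R = (7.29 − 1.67) / 11.3 = 0.497 mA.

I_D = 0.497 mA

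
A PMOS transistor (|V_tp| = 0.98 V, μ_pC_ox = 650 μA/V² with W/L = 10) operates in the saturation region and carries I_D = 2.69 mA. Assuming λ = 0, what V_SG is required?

V_SG = 1.89 V

k_p = μ_pC_ox · (W/L) = 6.5 mA/V².
In saturation I_D = ½ k_p (V_SG − |V_tp|)², so V_SG − |V_tp| = √(2 I_D / k_p) = √(2 × 2.69 / 6.5) = 0.91 V.
V_SG = 0.98 + 0.91 = 1.89 V.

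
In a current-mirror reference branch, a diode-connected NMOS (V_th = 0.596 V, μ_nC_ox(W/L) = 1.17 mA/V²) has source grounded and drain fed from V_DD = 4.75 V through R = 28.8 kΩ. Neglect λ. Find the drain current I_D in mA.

I_D = 0.128 mA

With gate tied to drain, V_GS = V_DS ≥ V_GS − V_th, so the device is in saturation.
KCL at the drain: ½ k_n (V_GS − V_th)² = (V_DD − V_GS)/R.
Let x = V_GS − 0.596. Then 16.8 x² + x − 4.154 = 0, giving x = 0.468 V (positive root), so V_GS = 1.06 V.
I_D = (V_DD − V_GS)/R = (4.75 − 1.06) / 28.8 = 0.128 mA.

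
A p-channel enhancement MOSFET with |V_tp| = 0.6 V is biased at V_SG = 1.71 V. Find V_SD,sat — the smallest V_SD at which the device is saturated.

The boundary between triode and saturation is V_SD = V_SG − |V_tp| = V_ov.
V_ov = 1.71 − 0.6 = 1.11 V.

V_SD,sat = 1.11 V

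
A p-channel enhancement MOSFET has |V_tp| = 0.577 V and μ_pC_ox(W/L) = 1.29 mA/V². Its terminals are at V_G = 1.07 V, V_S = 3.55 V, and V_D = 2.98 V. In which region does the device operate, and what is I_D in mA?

Triode; I_D = 1.19 mA

V_SG = V_S − V_G = 3.55 − 1.07 = 2.48 V; V_SD = V_S − V_D = 3.55 − 2.98 = 0.57 V.
V_ov = V_SG − |V_tp| = 2.48 − 0.577 = 1.9 V.
Since V_SD = 0.57 V < V_ov = 1.9 V, the device is in the triode region.
I_D = k_p [V_ov · V_SD − ½ V_SD²] = 1.29 × [1.9 × 0.57 − 0.5 × 0.57²] = 1.19 mA.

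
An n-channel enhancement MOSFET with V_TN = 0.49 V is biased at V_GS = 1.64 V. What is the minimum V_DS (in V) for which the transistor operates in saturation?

V_DS,sat = 1.15 V

The boundary between triode and saturation is V_DS = V_GS − V_TN = V_ov.
V_ov = 1.64 − 0.49 = 1.15 V.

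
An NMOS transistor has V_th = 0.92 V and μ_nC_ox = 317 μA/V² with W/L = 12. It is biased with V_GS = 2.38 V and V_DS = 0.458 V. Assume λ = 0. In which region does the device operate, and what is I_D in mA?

k_n = μ_nC_ox · (W/L) = 3.804 mA/V².
V_ov = V_GS − V_th = 2.38 − 0.92 = 1.46 V.
Since V_DS = 0.458 V < V_ov = 1.46 V, the device is in the triode region.
I_D = k_n [V_ov · V_DS − ½ V_DS²] = 3.804 × [1.46 × 0.458 − 0.5 × 0.458²] = 2.14 mA.

Triode; I_D = 2.14 mA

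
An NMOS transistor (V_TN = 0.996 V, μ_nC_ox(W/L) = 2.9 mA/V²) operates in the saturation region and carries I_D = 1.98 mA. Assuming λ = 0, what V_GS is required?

V_GS = 2.16 V

In saturation I_D = ½ k_n (V_GS − V_TN)², so V_GS − V_TN = √(2 I_D / k_n) = √(2 × 1.98 / 2.9) = 1.17 V.
V_GS = 0.996 + 1.17 = 2.16 V.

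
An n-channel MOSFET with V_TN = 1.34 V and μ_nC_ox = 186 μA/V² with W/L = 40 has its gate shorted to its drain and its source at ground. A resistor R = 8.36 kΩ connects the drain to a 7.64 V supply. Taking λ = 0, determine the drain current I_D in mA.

I_D = 0.702 mA

With gate tied to drain, V_GS = V_DS ≥ V_GS − V_TN, so the device is in saturation.
k_n = μ_nC_ox · (W/L) = 7.44 mA/V².
KCL at the drain: ½ k_n (V_GS − V_TN)² = (V_DD − V_GS)/R.
Let x = V_GS − 1.34. Then 31.1 x² + x − 6.3 = 0, giving x = 0.434 V (positive root), so V_GS = 1.77 V.
I_D = (V_DD − V_GS)/R = (7.64 − 1.77) / 8.36 = 0.702 mA.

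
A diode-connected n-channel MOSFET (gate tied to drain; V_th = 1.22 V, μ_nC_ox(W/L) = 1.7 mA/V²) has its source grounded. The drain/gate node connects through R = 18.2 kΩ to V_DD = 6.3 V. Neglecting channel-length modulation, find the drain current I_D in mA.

With gate tied to drain, V_GS = V_DS ≥ V_GS − V_th, so the device is in saturation.
KCL at the drain: ½ k_n (V_GS − V_th)² = (V_DD − V_GS)/R.
Let x = V_GS − 1.22. Then 15.5 x² + x − 5.08 = 0, giving x = 0.542 V (positive root), so V_GS = 1.76 V.
I_D = (V_DD − V_GS)/R = (6.3 − 1.76) / 18.2 = 0.249 mA.

I_D = 0.249 mA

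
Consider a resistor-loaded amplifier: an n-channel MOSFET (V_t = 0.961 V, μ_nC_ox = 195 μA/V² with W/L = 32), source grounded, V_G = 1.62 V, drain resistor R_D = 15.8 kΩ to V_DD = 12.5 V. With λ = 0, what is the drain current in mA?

I_D = 0.777 mA

V_GS = V_G = 1.62 V, so V_ov = 1.62 − 0.961 = 0.659 V.
k_n = μ_nC_ox · (W/L) = 6.24 mA/V².
Assume saturation: I_D = ½ k_n V_ov² = 0.5 × 6.24 × 0.659² = 1.35 mA, giving V_DS = V_DD − I_D R_D = 12.5 − 1.35 × 15.8 = -8.91 V.
But -8.91 V < V_ov = 0.659 V, so the device is actually in triode.
In triode I_D = k_n[V_ov V_DS − ½ V_DS²] and I_D = (V_DD − V_DS)/R_D. Equating: 49.3 V_DS² − 65.97 V_DS + 12.5 = 0, giving V_DS = 0.228 V (the root below V_ov).
I_D = (12.5 − 0.228) / 15.8 = 0.777 mA.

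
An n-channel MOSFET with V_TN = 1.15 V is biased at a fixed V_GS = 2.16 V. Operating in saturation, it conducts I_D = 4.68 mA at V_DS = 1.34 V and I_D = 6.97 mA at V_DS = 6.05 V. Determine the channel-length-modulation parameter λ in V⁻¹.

λ = 0.121 V⁻¹

With V_GS fixed, I_D ∝ (1 + λ V_DS) in saturation, so I_D2/I_D1 = (1 + λ V_DS2)/(1 + λ V_DS1).
6.97/4.68 = 1.489 = (1 + 6.05 λ)/(1 + 1.34 λ).
Solving: λ (I_D1 V_DS2 − I_D2 V_DS1) = I_D2 − I_D1, so λ = (6.97 − 4.68) / (4.68 × 6.05 − 6.97 × 1.34) = 2.29 / 19 = 0.121 V⁻¹.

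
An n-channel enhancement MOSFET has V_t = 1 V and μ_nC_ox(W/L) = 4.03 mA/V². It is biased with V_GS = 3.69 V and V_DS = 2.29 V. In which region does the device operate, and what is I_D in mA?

Triode; I_D = 14.3 mA

V_ov = V_GS − V_t = 3.69 − 1 = 2.69 V.
Since V_DS = 2.29 V < V_ov = 2.69 V, the device is in the triode region.
I_D = k_n [V_ov · V_DS − ½ V_DS²] = 4.03 × [2.69 × 2.29 − 0.5 × 2.29²] = 14.3 mA.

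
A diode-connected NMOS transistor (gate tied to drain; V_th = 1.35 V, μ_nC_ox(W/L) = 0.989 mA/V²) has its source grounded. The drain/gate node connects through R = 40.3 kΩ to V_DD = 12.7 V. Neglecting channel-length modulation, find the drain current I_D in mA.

I_D = 0.264 mA

With gate tied to drain, V_GS = V_DS ≥ V_GS − V_th, so the device is in saturation.
KCL at the drain: ½ k_n (V_GS − V_th)² = (V_DD − V_GS)/R.
Let x = V_GS − 1.35. Then 19.9 x² + x − 11.35 = 0, giving x = 0.73 V (positive root), so V_GS = 2.08 V.
I_D = (V_DD − V_GS)/R = (12.7 − 2.08) / 40.3 = 0.264 mA.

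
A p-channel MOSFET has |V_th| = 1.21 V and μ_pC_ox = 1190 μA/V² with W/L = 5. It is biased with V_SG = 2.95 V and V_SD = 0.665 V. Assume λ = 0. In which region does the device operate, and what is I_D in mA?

Triode; I_D = 5.57 mA

k_p = μ_pC_ox · (W/L) = 5.95 mA/V².
V_ov = V_SG − |V_th| = 2.95 − 1.21 = 1.74 V.
Since V_SD = 0.665 V < V_ov = 1.74 V, the device is in the triode region.
I_D = k_p [V_ov · V_SD − ½ V_SD²] = 5.95 × [1.74 × 0.665 − 0.5 × 0.665²] = 5.57 mA.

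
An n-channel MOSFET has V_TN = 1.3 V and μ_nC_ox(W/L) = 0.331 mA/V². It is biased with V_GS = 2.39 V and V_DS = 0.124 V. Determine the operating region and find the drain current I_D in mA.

Triode; I_D = 0.0422 mA

V_ov = V_GS − V_TN = 2.39 − 1.3 = 1.09 V.
Since V_DS = 0.124 V < V_ov = 1.09 V, the device is in the triode region.
I_D = k_n [V_ov · V_DS − ½ V_DS²] = 0.331 × [1.09 × 0.124 − 0.5 × 0.124²] = 0.0422 mA.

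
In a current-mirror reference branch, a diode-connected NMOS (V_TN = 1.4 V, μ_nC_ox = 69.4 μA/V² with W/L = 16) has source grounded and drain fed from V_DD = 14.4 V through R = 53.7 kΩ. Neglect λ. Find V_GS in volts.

With gate tied to drain, V_GS = V_DS ≥ V_GS − V_TN, so the device is in saturation.
k_n = μ_nC_ox · (W/L) = 1.11 mA/V².
KCL at the drain: ½ k_n (V_GS − V_TN)² = (V_DD − V_GS)/R.
Let x = V_GS − 1.4. Then 29.8 x² + x − 13 = 0, giving x = 0.644 V (positive root), so V_GS = 2.04 V.
I_D = (V_DD − V_GS)/R = (14.4 − 2.04) / 53.7 = 0.23 mA.

V_GS = 2.04 V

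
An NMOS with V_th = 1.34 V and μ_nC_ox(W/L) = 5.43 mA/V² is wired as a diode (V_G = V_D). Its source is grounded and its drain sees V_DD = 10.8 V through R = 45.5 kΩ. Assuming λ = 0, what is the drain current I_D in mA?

I_D = 0.202 mA

With gate tied to drain, V_GS = V_DS ≥ V_GS − V_th, so the device is in saturation.
KCL at the drain: ½ k_n (V_GS − V_th)² = (V_DD − V_GS)/R.
Let x = V_GS − 1.34. Then 124 x² + x − 9.46 = 0, giving x = 0.273 V (positive root), so V_GS = 1.61 V.
I_D = (V_DD − V_GS)/R = (10.8 − 1.61) / 45.5 = 0.202 mA.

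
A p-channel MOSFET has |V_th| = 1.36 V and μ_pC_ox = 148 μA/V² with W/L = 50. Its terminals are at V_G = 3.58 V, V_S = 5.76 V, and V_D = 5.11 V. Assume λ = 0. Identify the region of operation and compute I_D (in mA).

Triode; I_D = 2.38 mA

V_SG = V_S − V_G = 5.76 − 3.58 = 2.18 V; V_SD = V_S − V_D = 5.76 − 5.11 = 0.65 V.
k_p = μ_pC_ox · (W/L) = 7.4 mA/V².
V_ov = V_SG − |V_th| = 2.18 − 1.36 = 0.82 V.
Since V_SD = 0.65 V < V_ov = 0.82 V, the device is in the triode region.
I_D = k_p [V_ov · V_SD − ½ V_SD²] = 7.4 × [0.82 × 0.65 − 0.5 × 0.65²] = 2.38 mA.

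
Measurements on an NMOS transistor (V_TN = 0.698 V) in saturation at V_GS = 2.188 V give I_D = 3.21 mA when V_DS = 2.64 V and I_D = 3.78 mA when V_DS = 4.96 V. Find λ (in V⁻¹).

λ = 0.0959 V⁻¹

With V_GS fixed, I_D ∝ (1 + λ V_DS) in saturation, so I_D2/I_D1 = (1 + λ V_DS2)/(1 + λ V_DS1).
3.78/3.21 = 1.178 = (1 + 4.96 λ)/(1 + 2.64 λ).
Solving: λ (I_D1 V_DS2 − I_D2 V_DS1) = I_D2 − I_D1, so λ = (3.78 − 3.21) / (3.21 × 4.96 − 3.78 × 2.64) = 0.57 / 5.94 = 0.0959 V⁻¹.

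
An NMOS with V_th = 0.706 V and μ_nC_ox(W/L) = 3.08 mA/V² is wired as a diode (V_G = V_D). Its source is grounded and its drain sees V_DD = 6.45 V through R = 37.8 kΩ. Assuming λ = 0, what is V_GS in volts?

V_GS = 1.01 V

With gate tied to drain, V_GS = V_DS ≥ V_GS − V_th, so the device is in saturation.
KCL at the drain: ½ k_n (V_GS − V_th)² = (V_DD − V_GS)/R.
Let x = V_GS − 0.706. Then 58.2 x² + x − 5.744 = 0, giving x = 0.306 V (positive root), so V_GS = 1.01 V.
I_D = (V_DD − V_GS)/R = (6.45 − 1.01) / 37.8 = 0.144 mA.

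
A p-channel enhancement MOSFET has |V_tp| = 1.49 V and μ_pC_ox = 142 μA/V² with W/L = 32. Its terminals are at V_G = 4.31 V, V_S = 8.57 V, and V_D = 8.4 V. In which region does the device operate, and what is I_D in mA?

Triode; I_D = 2.07 mA

V_SG = V_S − V_G = 8.57 − 4.31 = 4.26 V; V_SD = V_S − V_D = 8.57 − 8.4 = 0.17 V.
k_p = μ_pC_ox · (W/L) = 4.544 mA/V².
V_ov = V_SG − |V_tp| = 4.26 − 1.49 = 2.77 V.
Since V_SD = 0.17 V < V_ov = 2.77 V, the device is in the triode region.
I_D = k_p [V_ov · V_SD − ½ V_SD²] = 4.544 × [2.77 × 0.17 − 0.5 × 0.17²] = 2.07 mA.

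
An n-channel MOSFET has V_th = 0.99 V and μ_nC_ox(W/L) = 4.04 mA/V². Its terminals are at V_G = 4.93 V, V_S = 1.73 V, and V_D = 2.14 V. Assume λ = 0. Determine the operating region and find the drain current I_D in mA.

V_GS = V_G − V_S = 4.93 − 1.73 = 3.2 V; V_DS = V_D − V_S = 2.14 − 1.73 = 0.41 V.
V_ov = V_GS − V_th = 3.2 − 0.99 = 2.21 V.
Since V_DS = 0.41 V < V_ov = 2.21 V, the device is in the triode region.
I_D = k_n [V_ov · V_DS − ½ V_DS²] = 4.04 × [2.21 × 0.41 − 0.5 × 0.41²] = 3.32 mA.

Triode; I_D = 3.32 mA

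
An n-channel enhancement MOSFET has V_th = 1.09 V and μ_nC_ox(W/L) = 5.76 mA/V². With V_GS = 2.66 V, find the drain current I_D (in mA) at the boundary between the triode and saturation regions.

At the boundary V_DS = V_ov = V_GS − V_th = 2.66 − 1.09 = 1.57 V.
I_D = ½ k_n V_ov² = 0.5 × 5.76 × 1.57² = 7.1 mA.

I_D = 7.10 mA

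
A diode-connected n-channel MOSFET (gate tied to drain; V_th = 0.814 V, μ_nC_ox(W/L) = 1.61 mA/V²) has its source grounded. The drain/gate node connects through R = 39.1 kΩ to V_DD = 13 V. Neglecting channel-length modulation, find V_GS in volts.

With gate tied to drain, V_GS = V_DS ≥ V_GS − V_th, so the device is in saturation.
KCL at the drain: ½ k_n (V_GS − V_th)² = (V_DD − V_GS)/R.
Let x = V_GS − 0.814. Then 31.5 x² + x − 12.19 = 0, giving x = 0.607 V (positive root), so V_GS = 1.42 V.
I_D = (V_DD − V_GS)/R = (13 − 1.42) / 39.1 = 0.296 mA.

V_GS = 1.42 V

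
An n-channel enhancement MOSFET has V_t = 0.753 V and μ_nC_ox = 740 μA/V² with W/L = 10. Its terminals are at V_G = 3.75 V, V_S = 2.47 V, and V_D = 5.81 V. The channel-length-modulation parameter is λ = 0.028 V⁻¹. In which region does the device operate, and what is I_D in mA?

V_GS = V_G − V_S = 3.75 − 2.47 = 1.28 V; V_DS = V_D − V_S = 5.81 − 2.47 = 3.34 V.
k_n = μ_nC_ox · (W/L) = 7.4 mA/V².
V_ov = V_GS − V_t = 1.28 − 0.753 = 0.527 V.
Since V_DS = 3.34 V ≥ V_ov = 0.527 V, the device is in saturation.
I_D = ½ k_n V_ov² (1 + λ V_DS) = 0.5 × 7.4 × 0.527² × (1 + 0.028 × 3.34) = 1.12 mA.

Saturation; I_D = 1.12 mA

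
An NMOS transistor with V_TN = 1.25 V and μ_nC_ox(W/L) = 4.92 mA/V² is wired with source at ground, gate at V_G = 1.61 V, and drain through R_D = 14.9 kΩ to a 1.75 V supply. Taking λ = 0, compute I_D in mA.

I_D = 0.113 mA

V_GS = V_G = 1.61 V, so V_ov = 1.61 − 1.25 = 0.36 V.
Assume saturation: I_D = ½ k_n V_ov² = 0.5 × 4.92 × 0.36² = 0.319 mA, giving V_DS = V_DD − I_D R_D = 1.75 − 0.319 × 14.9 = -3 V.
But -3 V < V_ov = 0.36 V, so the device is actually in triode.
In triode I_D = k_n[V_ov V_DS − ½ V_DS²] and I_D = (V_DD − V_DS)/R_D. Equating: 36.7 V_DS² − 27.39 V_DS + 1.75 = 0, giving V_DS = 0.0706 V (the root below V_ov).
I_D = (1.75 − 0.0706) / 14.9 = 0.113 mA.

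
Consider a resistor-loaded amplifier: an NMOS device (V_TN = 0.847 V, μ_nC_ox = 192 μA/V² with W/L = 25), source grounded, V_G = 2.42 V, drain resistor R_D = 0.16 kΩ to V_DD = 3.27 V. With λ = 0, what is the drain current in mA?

I_D = 5.94 mA

V_GS = V_G = 2.42 V, so V_ov = 2.42 − 0.847 = 1.57 V.
k_n = μ_nC_ox · (W/L) = 4.8 mA/V².
Assume saturation: I_D = ½ k_n V_ov² = 0.5 × 4.8 × 1.57² = 5.94 mA, giving V_DS = V_DD − I_D R_D = 3.27 − 5.94 × 0.16 = 2.32 V.
V_DS = 2.32 V ≥ V_ov = 1.57 V, confirming saturation.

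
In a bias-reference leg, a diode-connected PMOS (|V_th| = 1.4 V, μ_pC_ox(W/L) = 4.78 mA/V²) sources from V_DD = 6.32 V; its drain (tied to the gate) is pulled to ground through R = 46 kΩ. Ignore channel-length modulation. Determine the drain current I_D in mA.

With gate tied to drain, V_SG = V_SD ≥ V_SG − |V_th|, so the device is in saturation.
KCL at the drain: ½ k_p (V_SG − |V_th|)² = (V_DD − V_SG)/R.
Let x = V_SG − 1.4. Then 110 x² + x − 4.92 = 0, giving x = 0.207 V (positive root), so V_SG = 1.61 V.
I_D = (V_DD − V_SG)/R = (6.32 − 1.61) / 46 = 0.102 mA.

I_D = 0.102 mA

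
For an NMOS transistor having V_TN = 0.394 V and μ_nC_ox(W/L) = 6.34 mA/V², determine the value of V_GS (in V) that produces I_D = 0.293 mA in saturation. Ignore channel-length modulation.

V_GS = 0.698 V

In saturation I_D = ½ k_n (V_GS − V_TN)², so V_GS − V_TN = √(2 I_D / k_n) = √(2 × 0.293 / 6.34) = 0.304 V.
V_GS = 0.394 + 0.304 = 0.698 V.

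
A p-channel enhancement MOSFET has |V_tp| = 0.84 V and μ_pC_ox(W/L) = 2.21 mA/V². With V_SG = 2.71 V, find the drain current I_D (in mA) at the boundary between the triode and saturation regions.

At the boundary V_SD = V_ov = V_SG − |V_tp| = 2.71 − 0.84 = 1.87 V.
I_D = ½ k_p V_ov² = 0.5 × 2.21 × 1.87² = 3.86 mA.

I_D = 3.86 mA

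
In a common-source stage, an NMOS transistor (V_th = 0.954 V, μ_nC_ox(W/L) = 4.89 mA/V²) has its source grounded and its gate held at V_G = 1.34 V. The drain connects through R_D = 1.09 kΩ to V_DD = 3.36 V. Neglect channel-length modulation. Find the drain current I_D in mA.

I_D = 0.364 mA

V_GS = V_G = 1.34 V, so V_ov = 1.34 − 0.954 = 0.386 V.
Assume saturation: I_D = ½ k_n V_ov² = 0.5 × 4.89 × 0.386² = 0.364 mA, giving V_DS = V_DD − I_D R_D = 3.36 − 0.364 × 1.09 = 2.96 V.
V_DS = 2.96 V ≥ V_ov = 0.386 V, confirming saturation.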